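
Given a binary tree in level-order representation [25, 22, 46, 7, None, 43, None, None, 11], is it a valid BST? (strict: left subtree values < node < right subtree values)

Level-order array: [25, 22, 46, 7, None, 43, None, None, 11]
Validate using subtree bounds (lo, hi): at each node, require lo < value < hi,
then recurse left with hi=value and right with lo=value.
Preorder trace (stopping at first violation):
  at node 25 with bounds (-inf, +inf): OK
  at node 22 with bounds (-inf, 25): OK
  at node 7 with bounds (-inf, 22): OK
  at node 11 with bounds (7, 22): OK
  at node 46 with bounds (25, +inf): OK
  at node 43 with bounds (25, 46): OK
No violation found at any node.
Result: Valid BST


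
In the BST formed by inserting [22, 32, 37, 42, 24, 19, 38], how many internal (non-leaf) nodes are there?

Tree built from: [22, 32, 37, 42, 24, 19, 38]
Tree (level-order array): [22, 19, 32, None, None, 24, 37, None, None, None, 42, 38]
Rule: An internal node has at least one child.
Per-node child counts:
  node 22: 2 child(ren)
  node 19: 0 child(ren)
  node 32: 2 child(ren)
  node 24: 0 child(ren)
  node 37: 1 child(ren)
  node 42: 1 child(ren)
  node 38: 0 child(ren)
Matching nodes: [22, 32, 37, 42]
Count of internal (non-leaf) nodes: 4


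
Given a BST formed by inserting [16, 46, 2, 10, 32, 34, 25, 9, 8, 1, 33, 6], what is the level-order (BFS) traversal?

Tree insertion order: [16, 46, 2, 10, 32, 34, 25, 9, 8, 1, 33, 6]
Tree (level-order array): [16, 2, 46, 1, 10, 32, None, None, None, 9, None, 25, 34, 8, None, None, None, 33, None, 6]
BFS from the root, enqueuing left then right child of each popped node:
  queue [16] -> pop 16, enqueue [2, 46], visited so far: [16]
  queue [2, 46] -> pop 2, enqueue [1, 10], visited so far: [16, 2]
  queue [46, 1, 10] -> pop 46, enqueue [32], visited so far: [16, 2, 46]
  queue [1, 10, 32] -> pop 1, enqueue [none], visited so far: [16, 2, 46, 1]
  queue [10, 32] -> pop 10, enqueue [9], visited so far: [16, 2, 46, 1, 10]
  queue [32, 9] -> pop 32, enqueue [25, 34], visited so far: [16, 2, 46, 1, 10, 32]
  queue [9, 25, 34] -> pop 9, enqueue [8], visited so far: [16, 2, 46, 1, 10, 32, 9]
  queue [25, 34, 8] -> pop 25, enqueue [none], visited so far: [16, 2, 46, 1, 10, 32, 9, 25]
  queue [34, 8] -> pop 34, enqueue [33], visited so far: [16, 2, 46, 1, 10, 32, 9, 25, 34]
  queue [8, 33] -> pop 8, enqueue [6], visited so far: [16, 2, 46, 1, 10, 32, 9, 25, 34, 8]
  queue [33, 6] -> pop 33, enqueue [none], visited so far: [16, 2, 46, 1, 10, 32, 9, 25, 34, 8, 33]
  queue [6] -> pop 6, enqueue [none], visited so far: [16, 2, 46, 1, 10, 32, 9, 25, 34, 8, 33, 6]
Result: [16, 2, 46, 1, 10, 32, 9, 25, 34, 8, 33, 6]


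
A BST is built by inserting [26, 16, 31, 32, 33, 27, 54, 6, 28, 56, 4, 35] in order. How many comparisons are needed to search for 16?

Search path for 16: 26 -> 16
Found: True
Comparisons: 2


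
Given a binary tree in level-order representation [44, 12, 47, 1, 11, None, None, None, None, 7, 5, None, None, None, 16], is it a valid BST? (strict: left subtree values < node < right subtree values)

Level-order array: [44, 12, 47, 1, 11, None, None, None, None, 7, 5, None, None, None, 16]
Validate using subtree bounds (lo, hi): at each node, require lo < value < hi,
then recurse left with hi=value and right with lo=value.
Preorder trace (stopping at first violation):
  at node 44 with bounds (-inf, +inf): OK
  at node 12 with bounds (-inf, 44): OK
  at node 1 with bounds (-inf, 12): OK
  at node 11 with bounds (12, 44): VIOLATION
Node 11 violates its bound: not (12 < 11 < 44).
Result: Not a valid BST


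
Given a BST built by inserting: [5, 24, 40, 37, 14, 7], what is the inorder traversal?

Tree insertion order: [5, 24, 40, 37, 14, 7]
Tree (level-order array): [5, None, 24, 14, 40, 7, None, 37]
Inorder traversal: [5, 7, 14, 24, 37, 40]


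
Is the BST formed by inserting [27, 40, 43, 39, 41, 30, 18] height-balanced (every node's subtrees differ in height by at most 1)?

Tree (level-order array): [27, 18, 40, None, None, 39, 43, 30, None, 41]
Definition: a tree is height-balanced if, at every node, |h(left) - h(right)| <= 1 (empty subtree has height -1).
Bottom-up per-node check:
  node 18: h_left=-1, h_right=-1, diff=0 [OK], height=0
  node 30: h_left=-1, h_right=-1, diff=0 [OK], height=0
  node 39: h_left=0, h_right=-1, diff=1 [OK], height=1
  node 41: h_left=-1, h_right=-1, diff=0 [OK], height=0
  node 43: h_left=0, h_right=-1, diff=1 [OK], height=1
  node 40: h_left=1, h_right=1, diff=0 [OK], height=2
  node 27: h_left=0, h_right=2, diff=2 [FAIL (|0-2|=2 > 1)], height=3
Node 27 violates the condition: |0 - 2| = 2 > 1.
Result: Not balanced


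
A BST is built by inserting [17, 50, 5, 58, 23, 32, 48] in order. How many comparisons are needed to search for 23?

Search path for 23: 17 -> 50 -> 23
Found: True
Comparisons: 3


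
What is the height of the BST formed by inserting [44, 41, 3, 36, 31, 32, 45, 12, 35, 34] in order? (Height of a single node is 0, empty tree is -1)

Insertion order: [44, 41, 3, 36, 31, 32, 45, 12, 35, 34]
Tree (level-order array): [44, 41, 45, 3, None, None, None, None, 36, 31, None, 12, 32, None, None, None, 35, 34]
Compute height bottom-up (empty subtree = -1):
  height(12) = 1 + max(-1, -1) = 0
  height(34) = 1 + max(-1, -1) = 0
  height(35) = 1 + max(0, -1) = 1
  height(32) = 1 + max(-1, 1) = 2
  height(31) = 1 + max(0, 2) = 3
  height(36) = 1 + max(3, -1) = 4
  height(3) = 1 + max(-1, 4) = 5
  height(41) = 1 + max(5, -1) = 6
  height(45) = 1 + max(-1, -1) = 0
  height(44) = 1 + max(6, 0) = 7
Height = 7


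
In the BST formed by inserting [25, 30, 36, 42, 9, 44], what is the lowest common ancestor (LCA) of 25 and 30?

Tree insertion order: [25, 30, 36, 42, 9, 44]
Tree (level-order array): [25, 9, 30, None, None, None, 36, None, 42, None, 44]
In a BST, the LCA of p=25, q=30 is the first node v on the
root-to-leaf path with p <= v <= q (go left if both < v, right if both > v).
Walk from root:
  at 25: 25 <= 25 <= 30, this is the LCA
LCA = 25


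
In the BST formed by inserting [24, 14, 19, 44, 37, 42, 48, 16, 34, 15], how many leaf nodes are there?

Tree built from: [24, 14, 19, 44, 37, 42, 48, 16, 34, 15]
Tree (level-order array): [24, 14, 44, None, 19, 37, 48, 16, None, 34, 42, None, None, 15]
Rule: A leaf has 0 children.
Per-node child counts:
  node 24: 2 child(ren)
  node 14: 1 child(ren)
  node 19: 1 child(ren)
  node 16: 1 child(ren)
  node 15: 0 child(ren)
  node 44: 2 child(ren)
  node 37: 2 child(ren)
  node 34: 0 child(ren)
  node 42: 0 child(ren)
  node 48: 0 child(ren)
Matching nodes: [15, 34, 42, 48]
Count of leaf nodes: 4


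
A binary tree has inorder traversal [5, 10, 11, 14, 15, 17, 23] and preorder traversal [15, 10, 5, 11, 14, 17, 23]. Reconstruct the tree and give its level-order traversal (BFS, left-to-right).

Inorder:  [5, 10, 11, 14, 15, 17, 23]
Preorder: [15, 10, 5, 11, 14, 17, 23]
Algorithm: preorder visits root first, so consume preorder in order;
for each root, split the current inorder slice at that value into
left-subtree inorder and right-subtree inorder, then recurse.
Recursive splits:
  root=15; inorder splits into left=[5, 10, 11, 14], right=[17, 23]
  root=10; inorder splits into left=[5], right=[11, 14]
  root=5; inorder splits into left=[], right=[]
  root=11; inorder splits into left=[], right=[14]
  root=14; inorder splits into left=[], right=[]
  root=17; inorder splits into left=[], right=[23]
  root=23; inorder splits into left=[], right=[]
Reconstructed level-order: [15, 10, 17, 5, 11, 23, 14]


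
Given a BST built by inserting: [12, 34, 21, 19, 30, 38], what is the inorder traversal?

Tree insertion order: [12, 34, 21, 19, 30, 38]
Tree (level-order array): [12, None, 34, 21, 38, 19, 30]
Inorder traversal: [12, 19, 21, 30, 34, 38]


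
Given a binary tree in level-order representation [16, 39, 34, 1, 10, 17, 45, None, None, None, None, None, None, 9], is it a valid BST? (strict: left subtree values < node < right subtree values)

Level-order array: [16, 39, 34, 1, 10, 17, 45, None, None, None, None, None, None, 9]
Validate using subtree bounds (lo, hi): at each node, require lo < value < hi,
then recurse left with hi=value and right with lo=value.
Preorder trace (stopping at first violation):
  at node 16 with bounds (-inf, +inf): OK
  at node 39 with bounds (-inf, 16): VIOLATION
Node 39 violates its bound: not (-inf < 39 < 16).
Result: Not a valid BST


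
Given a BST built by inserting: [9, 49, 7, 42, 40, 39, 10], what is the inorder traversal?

Tree insertion order: [9, 49, 7, 42, 40, 39, 10]
Tree (level-order array): [9, 7, 49, None, None, 42, None, 40, None, 39, None, 10]
Inorder traversal: [7, 9, 10, 39, 40, 42, 49]


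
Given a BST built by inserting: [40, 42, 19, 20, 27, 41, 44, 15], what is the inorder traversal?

Tree insertion order: [40, 42, 19, 20, 27, 41, 44, 15]
Tree (level-order array): [40, 19, 42, 15, 20, 41, 44, None, None, None, 27]
Inorder traversal: [15, 19, 20, 27, 40, 41, 42, 44]


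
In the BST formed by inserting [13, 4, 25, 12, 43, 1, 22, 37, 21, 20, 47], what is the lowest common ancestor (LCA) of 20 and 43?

Tree insertion order: [13, 4, 25, 12, 43, 1, 22, 37, 21, 20, 47]
Tree (level-order array): [13, 4, 25, 1, 12, 22, 43, None, None, None, None, 21, None, 37, 47, 20]
In a BST, the LCA of p=20, q=43 is the first node v on the
root-to-leaf path with p <= v <= q (go left if both < v, right if both > v).
Walk from root:
  at 13: both 20 and 43 > 13, go right
  at 25: 20 <= 25 <= 43, this is the LCA
LCA = 25


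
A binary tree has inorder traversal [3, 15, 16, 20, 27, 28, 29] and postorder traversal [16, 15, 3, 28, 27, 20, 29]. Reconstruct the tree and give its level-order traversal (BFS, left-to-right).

Inorder:   [3, 15, 16, 20, 27, 28, 29]
Postorder: [16, 15, 3, 28, 27, 20, 29]
Algorithm: postorder visits root last, so walk postorder right-to-left;
each value is the root of the current inorder slice — split it at that
value, recurse on the right subtree first, then the left.
Recursive splits:
  root=29; inorder splits into left=[3, 15, 16, 20, 27, 28], right=[]
  root=20; inorder splits into left=[3, 15, 16], right=[27, 28]
  root=27; inorder splits into left=[], right=[28]
  root=28; inorder splits into left=[], right=[]
  root=3; inorder splits into left=[], right=[15, 16]
  root=15; inorder splits into left=[], right=[16]
  root=16; inorder splits into left=[], right=[]
Reconstructed level-order: [29, 20, 3, 27, 15, 28, 16]


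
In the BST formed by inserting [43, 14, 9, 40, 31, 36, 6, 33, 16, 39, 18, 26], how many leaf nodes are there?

Tree built from: [43, 14, 9, 40, 31, 36, 6, 33, 16, 39, 18, 26]
Tree (level-order array): [43, 14, None, 9, 40, 6, None, 31, None, None, None, 16, 36, None, 18, 33, 39, None, 26]
Rule: A leaf has 0 children.
Per-node child counts:
  node 43: 1 child(ren)
  node 14: 2 child(ren)
  node 9: 1 child(ren)
  node 6: 0 child(ren)
  node 40: 1 child(ren)
  node 31: 2 child(ren)
  node 16: 1 child(ren)
  node 18: 1 child(ren)
  node 26: 0 child(ren)
  node 36: 2 child(ren)
  node 33: 0 child(ren)
  node 39: 0 child(ren)
Matching nodes: [6, 26, 33, 39]
Count of leaf nodes: 4


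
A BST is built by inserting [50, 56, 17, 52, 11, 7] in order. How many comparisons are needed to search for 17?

Search path for 17: 50 -> 17
Found: True
Comparisons: 2


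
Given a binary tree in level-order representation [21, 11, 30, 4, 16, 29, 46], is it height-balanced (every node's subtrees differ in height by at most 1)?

Tree (level-order array): [21, 11, 30, 4, 16, 29, 46]
Definition: a tree is height-balanced if, at every node, |h(left) - h(right)| <= 1 (empty subtree has height -1).
Bottom-up per-node check:
  node 4: h_left=-1, h_right=-1, diff=0 [OK], height=0
  node 16: h_left=-1, h_right=-1, diff=0 [OK], height=0
  node 11: h_left=0, h_right=0, diff=0 [OK], height=1
  node 29: h_left=-1, h_right=-1, diff=0 [OK], height=0
  node 46: h_left=-1, h_right=-1, diff=0 [OK], height=0
  node 30: h_left=0, h_right=0, diff=0 [OK], height=1
  node 21: h_left=1, h_right=1, diff=0 [OK], height=2
All nodes satisfy the balance condition.
Result: Balanced


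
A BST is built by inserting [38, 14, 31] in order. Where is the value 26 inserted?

Starting tree (level order): [38, 14, None, None, 31]
Insertion path: 38 -> 14 -> 31
Result: insert 26 as left child of 31
Final tree (level order): [38, 14, None, None, 31, 26]


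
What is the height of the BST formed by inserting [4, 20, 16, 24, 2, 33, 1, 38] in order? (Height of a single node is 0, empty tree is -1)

Insertion order: [4, 20, 16, 24, 2, 33, 1, 38]
Tree (level-order array): [4, 2, 20, 1, None, 16, 24, None, None, None, None, None, 33, None, 38]
Compute height bottom-up (empty subtree = -1):
  height(1) = 1 + max(-1, -1) = 0
  height(2) = 1 + max(0, -1) = 1
  height(16) = 1 + max(-1, -1) = 0
  height(38) = 1 + max(-1, -1) = 0
  height(33) = 1 + max(-1, 0) = 1
  height(24) = 1 + max(-1, 1) = 2
  height(20) = 1 + max(0, 2) = 3
  height(4) = 1 + max(1, 3) = 4
Height = 4


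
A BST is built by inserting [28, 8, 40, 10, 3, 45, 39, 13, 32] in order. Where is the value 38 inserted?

Starting tree (level order): [28, 8, 40, 3, 10, 39, 45, None, None, None, 13, 32]
Insertion path: 28 -> 40 -> 39 -> 32
Result: insert 38 as right child of 32
Final tree (level order): [28, 8, 40, 3, 10, 39, 45, None, None, None, 13, 32, None, None, None, None, None, None, 38]


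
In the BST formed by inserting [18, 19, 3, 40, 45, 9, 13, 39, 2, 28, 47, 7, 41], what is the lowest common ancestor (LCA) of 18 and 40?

Tree insertion order: [18, 19, 3, 40, 45, 9, 13, 39, 2, 28, 47, 7, 41]
Tree (level-order array): [18, 3, 19, 2, 9, None, 40, None, None, 7, 13, 39, 45, None, None, None, None, 28, None, 41, 47]
In a BST, the LCA of p=18, q=40 is the first node v on the
root-to-leaf path with p <= v <= q (go left if both < v, right if both > v).
Walk from root:
  at 18: 18 <= 18 <= 40, this is the LCA
LCA = 18


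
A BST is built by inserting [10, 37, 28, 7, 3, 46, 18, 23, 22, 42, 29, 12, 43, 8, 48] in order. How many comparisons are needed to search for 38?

Search path for 38: 10 -> 37 -> 46 -> 42
Found: False
Comparisons: 4


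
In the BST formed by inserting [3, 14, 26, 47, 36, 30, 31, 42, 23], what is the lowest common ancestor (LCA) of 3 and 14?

Tree insertion order: [3, 14, 26, 47, 36, 30, 31, 42, 23]
Tree (level-order array): [3, None, 14, None, 26, 23, 47, None, None, 36, None, 30, 42, None, 31]
In a BST, the LCA of p=3, q=14 is the first node v on the
root-to-leaf path with p <= v <= q (go left if both < v, right if both > v).
Walk from root:
  at 3: 3 <= 3 <= 14, this is the LCA
LCA = 3


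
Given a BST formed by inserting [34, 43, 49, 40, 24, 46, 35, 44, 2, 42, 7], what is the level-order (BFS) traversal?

Tree insertion order: [34, 43, 49, 40, 24, 46, 35, 44, 2, 42, 7]
Tree (level-order array): [34, 24, 43, 2, None, 40, 49, None, 7, 35, 42, 46, None, None, None, None, None, None, None, 44]
BFS from the root, enqueuing left then right child of each popped node:
  queue [34] -> pop 34, enqueue [24, 43], visited so far: [34]
  queue [24, 43] -> pop 24, enqueue [2], visited so far: [34, 24]
  queue [43, 2] -> pop 43, enqueue [40, 49], visited so far: [34, 24, 43]
  queue [2, 40, 49] -> pop 2, enqueue [7], visited so far: [34, 24, 43, 2]
  queue [40, 49, 7] -> pop 40, enqueue [35, 42], visited so far: [34, 24, 43, 2, 40]
  queue [49, 7, 35, 42] -> pop 49, enqueue [46], visited so far: [34, 24, 43, 2, 40, 49]
  queue [7, 35, 42, 46] -> pop 7, enqueue [none], visited so far: [34, 24, 43, 2, 40, 49, 7]
  queue [35, 42, 46] -> pop 35, enqueue [none], visited so far: [34, 24, 43, 2, 40, 49, 7, 35]
  queue [42, 46] -> pop 42, enqueue [none], visited so far: [34, 24, 43, 2, 40, 49, 7, 35, 42]
  queue [46] -> pop 46, enqueue [44], visited so far: [34, 24, 43, 2, 40, 49, 7, 35, 42, 46]
  queue [44] -> pop 44, enqueue [none], visited so far: [34, 24, 43, 2, 40, 49, 7, 35, 42, 46, 44]
Result: [34, 24, 43, 2, 40, 49, 7, 35, 42, 46, 44]


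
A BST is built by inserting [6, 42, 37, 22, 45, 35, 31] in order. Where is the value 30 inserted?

Starting tree (level order): [6, None, 42, 37, 45, 22, None, None, None, None, 35, 31]
Insertion path: 6 -> 42 -> 37 -> 22 -> 35 -> 31
Result: insert 30 as left child of 31
Final tree (level order): [6, None, 42, 37, 45, 22, None, None, None, None, 35, 31, None, 30]


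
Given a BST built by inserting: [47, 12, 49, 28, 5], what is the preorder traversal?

Tree insertion order: [47, 12, 49, 28, 5]
Tree (level-order array): [47, 12, 49, 5, 28]
Preorder traversal: [47, 12, 5, 28, 49]


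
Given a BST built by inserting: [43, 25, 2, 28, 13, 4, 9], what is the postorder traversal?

Tree insertion order: [43, 25, 2, 28, 13, 4, 9]
Tree (level-order array): [43, 25, None, 2, 28, None, 13, None, None, 4, None, None, 9]
Postorder traversal: [9, 4, 13, 2, 28, 25, 43]


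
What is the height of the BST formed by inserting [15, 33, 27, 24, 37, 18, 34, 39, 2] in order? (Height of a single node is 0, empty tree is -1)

Insertion order: [15, 33, 27, 24, 37, 18, 34, 39, 2]
Tree (level-order array): [15, 2, 33, None, None, 27, 37, 24, None, 34, 39, 18]
Compute height bottom-up (empty subtree = -1):
  height(2) = 1 + max(-1, -1) = 0
  height(18) = 1 + max(-1, -1) = 0
  height(24) = 1 + max(0, -1) = 1
  height(27) = 1 + max(1, -1) = 2
  height(34) = 1 + max(-1, -1) = 0
  height(39) = 1 + max(-1, -1) = 0
  height(37) = 1 + max(0, 0) = 1
  height(33) = 1 + max(2, 1) = 3
  height(15) = 1 + max(0, 3) = 4
Height = 4


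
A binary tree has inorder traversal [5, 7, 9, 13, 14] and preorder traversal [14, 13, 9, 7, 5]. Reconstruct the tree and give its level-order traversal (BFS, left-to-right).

Inorder:  [5, 7, 9, 13, 14]
Preorder: [14, 13, 9, 7, 5]
Algorithm: preorder visits root first, so consume preorder in order;
for each root, split the current inorder slice at that value into
left-subtree inorder and right-subtree inorder, then recurse.
Recursive splits:
  root=14; inorder splits into left=[5, 7, 9, 13], right=[]
  root=13; inorder splits into left=[5, 7, 9], right=[]
  root=9; inorder splits into left=[5, 7], right=[]
  root=7; inorder splits into left=[5], right=[]
  root=5; inorder splits into left=[], right=[]
Reconstructed level-order: [14, 13, 9, 7, 5]


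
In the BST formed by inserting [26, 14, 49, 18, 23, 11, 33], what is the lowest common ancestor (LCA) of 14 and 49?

Tree insertion order: [26, 14, 49, 18, 23, 11, 33]
Tree (level-order array): [26, 14, 49, 11, 18, 33, None, None, None, None, 23]
In a BST, the LCA of p=14, q=49 is the first node v on the
root-to-leaf path with p <= v <= q (go left if both < v, right if both > v).
Walk from root:
  at 26: 14 <= 26 <= 49, this is the LCA
LCA = 26


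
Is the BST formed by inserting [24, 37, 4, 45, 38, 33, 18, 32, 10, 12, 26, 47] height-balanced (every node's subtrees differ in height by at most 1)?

Tree (level-order array): [24, 4, 37, None, 18, 33, 45, 10, None, 32, None, 38, 47, None, 12, 26]
Definition: a tree is height-balanced if, at every node, |h(left) - h(right)| <= 1 (empty subtree has height -1).
Bottom-up per-node check:
  node 12: h_left=-1, h_right=-1, diff=0 [OK], height=0
  node 10: h_left=-1, h_right=0, diff=1 [OK], height=1
  node 18: h_left=1, h_right=-1, diff=2 [FAIL (|1--1|=2 > 1)], height=2
  node 4: h_left=-1, h_right=2, diff=3 [FAIL (|-1-2|=3 > 1)], height=3
  node 26: h_left=-1, h_right=-1, diff=0 [OK], height=0
  node 32: h_left=0, h_right=-1, diff=1 [OK], height=1
  node 33: h_left=1, h_right=-1, diff=2 [FAIL (|1--1|=2 > 1)], height=2
  node 38: h_left=-1, h_right=-1, diff=0 [OK], height=0
  node 47: h_left=-1, h_right=-1, diff=0 [OK], height=0
  node 45: h_left=0, h_right=0, diff=0 [OK], height=1
  node 37: h_left=2, h_right=1, diff=1 [OK], height=3
  node 24: h_left=3, h_right=3, diff=0 [OK], height=4
Node 18 violates the condition: |1 - -1| = 2 > 1.
Result: Not balanced


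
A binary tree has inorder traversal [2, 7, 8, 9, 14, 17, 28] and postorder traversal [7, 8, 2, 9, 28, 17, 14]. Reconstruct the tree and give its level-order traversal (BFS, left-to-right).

Inorder:   [2, 7, 8, 9, 14, 17, 28]
Postorder: [7, 8, 2, 9, 28, 17, 14]
Algorithm: postorder visits root last, so walk postorder right-to-left;
each value is the root of the current inorder slice — split it at that
value, recurse on the right subtree first, then the left.
Recursive splits:
  root=14; inorder splits into left=[2, 7, 8, 9], right=[17, 28]
  root=17; inorder splits into left=[], right=[28]
  root=28; inorder splits into left=[], right=[]
  root=9; inorder splits into left=[2, 7, 8], right=[]
  root=2; inorder splits into left=[], right=[7, 8]
  root=8; inorder splits into left=[7], right=[]
  root=7; inorder splits into left=[], right=[]
Reconstructed level-order: [14, 9, 17, 2, 28, 8, 7]


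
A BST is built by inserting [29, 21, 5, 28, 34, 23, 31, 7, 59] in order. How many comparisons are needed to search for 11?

Search path for 11: 29 -> 21 -> 5 -> 7
Found: False
Comparisons: 4


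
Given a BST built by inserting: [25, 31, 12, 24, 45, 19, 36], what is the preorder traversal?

Tree insertion order: [25, 31, 12, 24, 45, 19, 36]
Tree (level-order array): [25, 12, 31, None, 24, None, 45, 19, None, 36]
Preorder traversal: [25, 12, 24, 19, 31, 45, 36]


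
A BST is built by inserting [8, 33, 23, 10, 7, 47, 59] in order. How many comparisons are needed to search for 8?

Search path for 8: 8
Found: True
Comparisons: 1


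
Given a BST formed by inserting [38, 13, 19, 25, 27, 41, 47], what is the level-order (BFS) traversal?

Tree insertion order: [38, 13, 19, 25, 27, 41, 47]
Tree (level-order array): [38, 13, 41, None, 19, None, 47, None, 25, None, None, None, 27]
BFS from the root, enqueuing left then right child of each popped node:
  queue [38] -> pop 38, enqueue [13, 41], visited so far: [38]
  queue [13, 41] -> pop 13, enqueue [19], visited so far: [38, 13]
  queue [41, 19] -> pop 41, enqueue [47], visited so far: [38, 13, 41]
  queue [19, 47] -> pop 19, enqueue [25], visited so far: [38, 13, 41, 19]
  queue [47, 25] -> pop 47, enqueue [none], visited so far: [38, 13, 41, 19, 47]
  queue [25] -> pop 25, enqueue [27], visited so far: [38, 13, 41, 19, 47, 25]
  queue [27] -> pop 27, enqueue [none], visited so far: [38, 13, 41, 19, 47, 25, 27]
Result: [38, 13, 41, 19, 47, 25, 27]


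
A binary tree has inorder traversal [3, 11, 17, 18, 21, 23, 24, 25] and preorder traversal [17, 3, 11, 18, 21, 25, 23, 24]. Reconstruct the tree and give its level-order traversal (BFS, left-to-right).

Inorder:  [3, 11, 17, 18, 21, 23, 24, 25]
Preorder: [17, 3, 11, 18, 21, 25, 23, 24]
Algorithm: preorder visits root first, so consume preorder in order;
for each root, split the current inorder slice at that value into
left-subtree inorder and right-subtree inorder, then recurse.
Recursive splits:
  root=17; inorder splits into left=[3, 11], right=[18, 21, 23, 24, 25]
  root=3; inorder splits into left=[], right=[11]
  root=11; inorder splits into left=[], right=[]
  root=18; inorder splits into left=[], right=[21, 23, 24, 25]
  root=21; inorder splits into left=[], right=[23, 24, 25]
  root=25; inorder splits into left=[23, 24], right=[]
  root=23; inorder splits into left=[], right=[24]
  root=24; inorder splits into left=[], right=[]
Reconstructed level-order: [17, 3, 18, 11, 21, 25, 23, 24]


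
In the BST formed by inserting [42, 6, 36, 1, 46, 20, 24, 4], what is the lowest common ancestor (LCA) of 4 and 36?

Tree insertion order: [42, 6, 36, 1, 46, 20, 24, 4]
Tree (level-order array): [42, 6, 46, 1, 36, None, None, None, 4, 20, None, None, None, None, 24]
In a BST, the LCA of p=4, q=36 is the first node v on the
root-to-leaf path with p <= v <= q (go left if both < v, right if both > v).
Walk from root:
  at 42: both 4 and 36 < 42, go left
  at 6: 4 <= 6 <= 36, this is the LCA
LCA = 6


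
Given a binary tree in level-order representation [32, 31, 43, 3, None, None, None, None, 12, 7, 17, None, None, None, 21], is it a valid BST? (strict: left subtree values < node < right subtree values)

Level-order array: [32, 31, 43, 3, None, None, None, None, 12, 7, 17, None, None, None, 21]
Validate using subtree bounds (lo, hi): at each node, require lo < value < hi,
then recurse left with hi=value and right with lo=value.
Preorder trace (stopping at first violation):
  at node 32 with bounds (-inf, +inf): OK
  at node 31 with bounds (-inf, 32): OK
  at node 3 with bounds (-inf, 31): OK
  at node 12 with bounds (3, 31): OK
  at node 7 with bounds (3, 12): OK
  at node 17 with bounds (12, 31): OK
  at node 21 with bounds (17, 31): OK
  at node 43 with bounds (32, +inf): OK
No violation found at any node.
Result: Valid BST


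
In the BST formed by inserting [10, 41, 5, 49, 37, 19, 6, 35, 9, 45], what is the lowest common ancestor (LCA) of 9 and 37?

Tree insertion order: [10, 41, 5, 49, 37, 19, 6, 35, 9, 45]
Tree (level-order array): [10, 5, 41, None, 6, 37, 49, None, 9, 19, None, 45, None, None, None, None, 35]
In a BST, the LCA of p=9, q=37 is the first node v on the
root-to-leaf path with p <= v <= q (go left if both < v, right if both > v).
Walk from root:
  at 10: 9 <= 10 <= 37, this is the LCA
LCA = 10


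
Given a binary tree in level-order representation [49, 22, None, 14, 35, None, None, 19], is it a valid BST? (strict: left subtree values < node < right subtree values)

Level-order array: [49, 22, None, 14, 35, None, None, 19]
Validate using subtree bounds (lo, hi): at each node, require lo < value < hi,
then recurse left with hi=value and right with lo=value.
Preorder trace (stopping at first violation):
  at node 49 with bounds (-inf, +inf): OK
  at node 22 with bounds (-inf, 49): OK
  at node 14 with bounds (-inf, 22): OK
  at node 35 with bounds (22, 49): OK
  at node 19 with bounds (22, 35): VIOLATION
Node 19 violates its bound: not (22 < 19 < 35).
Result: Not a valid BST


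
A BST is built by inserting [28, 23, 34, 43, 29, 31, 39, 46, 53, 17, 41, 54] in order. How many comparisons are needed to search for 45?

Search path for 45: 28 -> 34 -> 43 -> 46
Found: False
Comparisons: 4


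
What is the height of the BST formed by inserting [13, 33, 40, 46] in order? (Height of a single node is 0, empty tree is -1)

Insertion order: [13, 33, 40, 46]
Tree (level-order array): [13, None, 33, None, 40, None, 46]
Compute height bottom-up (empty subtree = -1):
  height(46) = 1 + max(-1, -1) = 0
  height(40) = 1 + max(-1, 0) = 1
  height(33) = 1 + max(-1, 1) = 2
  height(13) = 1 + max(-1, 2) = 3
Height = 3


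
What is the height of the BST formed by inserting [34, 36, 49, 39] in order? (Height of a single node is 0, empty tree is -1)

Insertion order: [34, 36, 49, 39]
Tree (level-order array): [34, None, 36, None, 49, 39]
Compute height bottom-up (empty subtree = -1):
  height(39) = 1 + max(-1, -1) = 0
  height(49) = 1 + max(0, -1) = 1
  height(36) = 1 + max(-1, 1) = 2
  height(34) = 1 + max(-1, 2) = 3
Height = 3


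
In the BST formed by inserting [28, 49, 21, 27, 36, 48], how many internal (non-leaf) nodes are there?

Tree built from: [28, 49, 21, 27, 36, 48]
Tree (level-order array): [28, 21, 49, None, 27, 36, None, None, None, None, 48]
Rule: An internal node has at least one child.
Per-node child counts:
  node 28: 2 child(ren)
  node 21: 1 child(ren)
  node 27: 0 child(ren)
  node 49: 1 child(ren)
  node 36: 1 child(ren)
  node 48: 0 child(ren)
Matching nodes: [28, 21, 49, 36]
Count of internal (non-leaf) nodes: 4


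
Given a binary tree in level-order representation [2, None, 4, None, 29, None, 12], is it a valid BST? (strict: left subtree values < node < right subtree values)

Level-order array: [2, None, 4, None, 29, None, 12]
Validate using subtree bounds (lo, hi): at each node, require lo < value < hi,
then recurse left with hi=value and right with lo=value.
Preorder trace (stopping at first violation):
  at node 2 with bounds (-inf, +inf): OK
  at node 4 with bounds (2, +inf): OK
  at node 29 with bounds (4, +inf): OK
  at node 12 with bounds (29, +inf): VIOLATION
Node 12 violates its bound: not (29 < 12 < +inf).
Result: Not a valid BST


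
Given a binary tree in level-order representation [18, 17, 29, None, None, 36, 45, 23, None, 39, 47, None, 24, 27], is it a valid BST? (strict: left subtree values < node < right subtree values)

Level-order array: [18, 17, 29, None, None, 36, 45, 23, None, 39, 47, None, 24, 27]
Validate using subtree bounds (lo, hi): at each node, require lo < value < hi,
then recurse left with hi=value and right with lo=value.
Preorder trace (stopping at first violation):
  at node 18 with bounds (-inf, +inf): OK
  at node 17 with bounds (-inf, 18): OK
  at node 29 with bounds (18, +inf): OK
  at node 36 with bounds (18, 29): VIOLATION
Node 36 violates its bound: not (18 < 36 < 29).
Result: Not a valid BST


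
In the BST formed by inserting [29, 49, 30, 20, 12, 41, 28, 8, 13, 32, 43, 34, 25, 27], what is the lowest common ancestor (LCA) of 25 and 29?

Tree insertion order: [29, 49, 30, 20, 12, 41, 28, 8, 13, 32, 43, 34, 25, 27]
Tree (level-order array): [29, 20, 49, 12, 28, 30, None, 8, 13, 25, None, None, 41, None, None, None, None, None, 27, 32, 43, None, None, None, 34]
In a BST, the LCA of p=25, q=29 is the first node v on the
root-to-leaf path with p <= v <= q (go left if both < v, right if both > v).
Walk from root:
  at 29: 25 <= 29 <= 29, this is the LCA
LCA = 29


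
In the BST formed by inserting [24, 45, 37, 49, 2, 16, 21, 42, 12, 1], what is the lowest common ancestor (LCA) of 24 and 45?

Tree insertion order: [24, 45, 37, 49, 2, 16, 21, 42, 12, 1]
Tree (level-order array): [24, 2, 45, 1, 16, 37, 49, None, None, 12, 21, None, 42]
In a BST, the LCA of p=24, q=45 is the first node v on the
root-to-leaf path with p <= v <= q (go left if both < v, right if both > v).
Walk from root:
  at 24: 24 <= 24 <= 45, this is the LCA
LCA = 24


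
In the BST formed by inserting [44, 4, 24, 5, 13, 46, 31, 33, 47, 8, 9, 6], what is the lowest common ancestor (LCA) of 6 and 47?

Tree insertion order: [44, 4, 24, 5, 13, 46, 31, 33, 47, 8, 9, 6]
Tree (level-order array): [44, 4, 46, None, 24, None, 47, 5, 31, None, None, None, 13, None, 33, 8, None, None, None, 6, 9]
In a BST, the LCA of p=6, q=47 is the first node v on the
root-to-leaf path with p <= v <= q (go left if both < v, right if both > v).
Walk from root:
  at 44: 6 <= 44 <= 47, this is the LCA
LCA = 44


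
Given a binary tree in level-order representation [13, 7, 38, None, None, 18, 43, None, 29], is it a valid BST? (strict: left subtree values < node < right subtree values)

Level-order array: [13, 7, 38, None, None, 18, 43, None, 29]
Validate using subtree bounds (lo, hi): at each node, require lo < value < hi,
then recurse left with hi=value and right with lo=value.
Preorder trace (stopping at first violation):
  at node 13 with bounds (-inf, +inf): OK
  at node 7 with bounds (-inf, 13): OK
  at node 38 with bounds (13, +inf): OK
  at node 18 with bounds (13, 38): OK
  at node 29 with bounds (18, 38): OK
  at node 43 with bounds (38, +inf): OK
No violation found at any node.
Result: Valid BST


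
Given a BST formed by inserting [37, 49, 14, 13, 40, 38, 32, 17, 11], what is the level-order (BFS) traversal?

Tree insertion order: [37, 49, 14, 13, 40, 38, 32, 17, 11]
Tree (level-order array): [37, 14, 49, 13, 32, 40, None, 11, None, 17, None, 38]
BFS from the root, enqueuing left then right child of each popped node:
  queue [37] -> pop 37, enqueue [14, 49], visited so far: [37]
  queue [14, 49] -> pop 14, enqueue [13, 32], visited so far: [37, 14]
  queue [49, 13, 32] -> pop 49, enqueue [40], visited so far: [37, 14, 49]
  queue [13, 32, 40] -> pop 13, enqueue [11], visited so far: [37, 14, 49, 13]
  queue [32, 40, 11] -> pop 32, enqueue [17], visited so far: [37, 14, 49, 13, 32]
  queue [40, 11, 17] -> pop 40, enqueue [38], visited so far: [37, 14, 49, 13, 32, 40]
  queue [11, 17, 38] -> pop 11, enqueue [none], visited so far: [37, 14, 49, 13, 32, 40, 11]
  queue [17, 38] -> pop 17, enqueue [none], visited so far: [37, 14, 49, 13, 32, 40, 11, 17]
  queue [38] -> pop 38, enqueue [none], visited so far: [37, 14, 49, 13, 32, 40, 11, 17, 38]
Result: [37, 14, 49, 13, 32, 40, 11, 17, 38]


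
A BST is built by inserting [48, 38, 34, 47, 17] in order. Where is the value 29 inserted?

Starting tree (level order): [48, 38, None, 34, 47, 17]
Insertion path: 48 -> 38 -> 34 -> 17
Result: insert 29 as right child of 17
Final tree (level order): [48, 38, None, 34, 47, 17, None, None, None, None, 29]


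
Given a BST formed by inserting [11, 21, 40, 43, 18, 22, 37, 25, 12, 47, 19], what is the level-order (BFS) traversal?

Tree insertion order: [11, 21, 40, 43, 18, 22, 37, 25, 12, 47, 19]
Tree (level-order array): [11, None, 21, 18, 40, 12, 19, 22, 43, None, None, None, None, None, 37, None, 47, 25]
BFS from the root, enqueuing left then right child of each popped node:
  queue [11] -> pop 11, enqueue [21], visited so far: [11]
  queue [21] -> pop 21, enqueue [18, 40], visited so far: [11, 21]
  queue [18, 40] -> pop 18, enqueue [12, 19], visited so far: [11, 21, 18]
  queue [40, 12, 19] -> pop 40, enqueue [22, 43], visited so far: [11, 21, 18, 40]
  queue [12, 19, 22, 43] -> pop 12, enqueue [none], visited so far: [11, 21, 18, 40, 12]
  queue [19, 22, 43] -> pop 19, enqueue [none], visited so far: [11, 21, 18, 40, 12, 19]
  queue [22, 43] -> pop 22, enqueue [37], visited so far: [11, 21, 18, 40, 12, 19, 22]
  queue [43, 37] -> pop 43, enqueue [47], visited so far: [11, 21, 18, 40, 12, 19, 22, 43]
  queue [37, 47] -> pop 37, enqueue [25], visited so far: [11, 21, 18, 40, 12, 19, 22, 43, 37]
  queue [47, 25] -> pop 47, enqueue [none], visited so far: [11, 21, 18, 40, 12, 19, 22, 43, 37, 47]
  queue [25] -> pop 25, enqueue [none], visited so far: [11, 21, 18, 40, 12, 19, 22, 43, 37, 47, 25]
Result: [11, 21, 18, 40, 12, 19, 22, 43, 37, 47, 25]


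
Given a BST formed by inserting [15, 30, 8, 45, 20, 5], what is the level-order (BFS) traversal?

Tree insertion order: [15, 30, 8, 45, 20, 5]
Tree (level-order array): [15, 8, 30, 5, None, 20, 45]
BFS from the root, enqueuing left then right child of each popped node:
  queue [15] -> pop 15, enqueue [8, 30], visited so far: [15]
  queue [8, 30] -> pop 8, enqueue [5], visited so far: [15, 8]
  queue [30, 5] -> pop 30, enqueue [20, 45], visited so far: [15, 8, 30]
  queue [5, 20, 45] -> pop 5, enqueue [none], visited so far: [15, 8, 30, 5]
  queue [20, 45] -> pop 20, enqueue [none], visited so far: [15, 8, 30, 5, 20]
  queue [45] -> pop 45, enqueue [none], visited so far: [15, 8, 30, 5, 20, 45]
Result: [15, 8, 30, 5, 20, 45]


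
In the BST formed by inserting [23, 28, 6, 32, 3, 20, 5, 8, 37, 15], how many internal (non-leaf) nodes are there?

Tree built from: [23, 28, 6, 32, 3, 20, 5, 8, 37, 15]
Tree (level-order array): [23, 6, 28, 3, 20, None, 32, None, 5, 8, None, None, 37, None, None, None, 15]
Rule: An internal node has at least one child.
Per-node child counts:
  node 23: 2 child(ren)
  node 6: 2 child(ren)
  node 3: 1 child(ren)
  node 5: 0 child(ren)
  node 20: 1 child(ren)
  node 8: 1 child(ren)
  node 15: 0 child(ren)
  node 28: 1 child(ren)
  node 32: 1 child(ren)
  node 37: 0 child(ren)
Matching nodes: [23, 6, 3, 20, 8, 28, 32]
Count of internal (non-leaf) nodes: 7


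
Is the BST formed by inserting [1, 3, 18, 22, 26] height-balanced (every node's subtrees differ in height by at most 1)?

Tree (level-order array): [1, None, 3, None, 18, None, 22, None, 26]
Definition: a tree is height-balanced if, at every node, |h(left) - h(right)| <= 1 (empty subtree has height -1).
Bottom-up per-node check:
  node 26: h_left=-1, h_right=-1, diff=0 [OK], height=0
  node 22: h_left=-1, h_right=0, diff=1 [OK], height=1
  node 18: h_left=-1, h_right=1, diff=2 [FAIL (|-1-1|=2 > 1)], height=2
  node 3: h_left=-1, h_right=2, diff=3 [FAIL (|-1-2|=3 > 1)], height=3
  node 1: h_left=-1, h_right=3, diff=4 [FAIL (|-1-3|=4 > 1)], height=4
Node 18 violates the condition: |-1 - 1| = 2 > 1.
Result: Not balanced


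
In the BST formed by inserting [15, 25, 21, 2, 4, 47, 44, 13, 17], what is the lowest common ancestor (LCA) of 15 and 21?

Tree insertion order: [15, 25, 21, 2, 4, 47, 44, 13, 17]
Tree (level-order array): [15, 2, 25, None, 4, 21, 47, None, 13, 17, None, 44]
In a BST, the LCA of p=15, q=21 is the first node v on the
root-to-leaf path with p <= v <= q (go left if both < v, right if both > v).
Walk from root:
  at 15: 15 <= 15 <= 21, this is the LCA
LCA = 15


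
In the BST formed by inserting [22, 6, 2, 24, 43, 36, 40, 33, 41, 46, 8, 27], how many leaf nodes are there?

Tree built from: [22, 6, 2, 24, 43, 36, 40, 33, 41, 46, 8, 27]
Tree (level-order array): [22, 6, 24, 2, 8, None, 43, None, None, None, None, 36, 46, 33, 40, None, None, 27, None, None, 41]
Rule: A leaf has 0 children.
Per-node child counts:
  node 22: 2 child(ren)
  node 6: 2 child(ren)
  node 2: 0 child(ren)
  node 8: 0 child(ren)
  node 24: 1 child(ren)
  node 43: 2 child(ren)
  node 36: 2 child(ren)
  node 33: 1 child(ren)
  node 27: 0 child(ren)
  node 40: 1 child(ren)
  node 41: 0 child(ren)
  node 46: 0 child(ren)
Matching nodes: [2, 8, 27, 41, 46]
Count of leaf nodes: 5


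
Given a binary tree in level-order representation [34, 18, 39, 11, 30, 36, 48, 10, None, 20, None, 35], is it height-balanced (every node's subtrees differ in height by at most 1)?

Tree (level-order array): [34, 18, 39, 11, 30, 36, 48, 10, None, 20, None, 35]
Definition: a tree is height-balanced if, at every node, |h(left) - h(right)| <= 1 (empty subtree has height -1).
Bottom-up per-node check:
  node 10: h_left=-1, h_right=-1, diff=0 [OK], height=0
  node 11: h_left=0, h_right=-1, diff=1 [OK], height=1
  node 20: h_left=-1, h_right=-1, diff=0 [OK], height=0
  node 30: h_left=0, h_right=-1, diff=1 [OK], height=1
  node 18: h_left=1, h_right=1, diff=0 [OK], height=2
  node 35: h_left=-1, h_right=-1, diff=0 [OK], height=0
  node 36: h_left=0, h_right=-1, diff=1 [OK], height=1
  node 48: h_left=-1, h_right=-1, diff=0 [OK], height=0
  node 39: h_left=1, h_right=0, diff=1 [OK], height=2
  node 34: h_left=2, h_right=2, diff=0 [OK], height=3
All nodes satisfy the balance condition.
Result: Balanced


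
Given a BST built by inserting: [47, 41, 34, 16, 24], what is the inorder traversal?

Tree insertion order: [47, 41, 34, 16, 24]
Tree (level-order array): [47, 41, None, 34, None, 16, None, None, 24]
Inorder traversal: [16, 24, 34, 41, 47]


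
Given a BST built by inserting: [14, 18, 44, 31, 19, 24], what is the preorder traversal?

Tree insertion order: [14, 18, 44, 31, 19, 24]
Tree (level-order array): [14, None, 18, None, 44, 31, None, 19, None, None, 24]
Preorder traversal: [14, 18, 44, 31, 19, 24]


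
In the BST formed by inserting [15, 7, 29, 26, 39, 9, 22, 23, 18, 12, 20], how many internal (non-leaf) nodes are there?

Tree built from: [15, 7, 29, 26, 39, 9, 22, 23, 18, 12, 20]
Tree (level-order array): [15, 7, 29, None, 9, 26, 39, None, 12, 22, None, None, None, None, None, 18, 23, None, 20]
Rule: An internal node has at least one child.
Per-node child counts:
  node 15: 2 child(ren)
  node 7: 1 child(ren)
  node 9: 1 child(ren)
  node 12: 0 child(ren)
  node 29: 2 child(ren)
  node 26: 1 child(ren)
  node 22: 2 child(ren)
  node 18: 1 child(ren)
  node 20: 0 child(ren)
  node 23: 0 child(ren)
  node 39: 0 child(ren)
Matching nodes: [15, 7, 9, 29, 26, 22, 18]
Count of internal (non-leaf) nodes: 7


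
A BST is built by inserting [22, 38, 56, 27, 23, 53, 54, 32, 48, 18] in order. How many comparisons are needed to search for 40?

Search path for 40: 22 -> 38 -> 56 -> 53 -> 48
Found: False
Comparisons: 5


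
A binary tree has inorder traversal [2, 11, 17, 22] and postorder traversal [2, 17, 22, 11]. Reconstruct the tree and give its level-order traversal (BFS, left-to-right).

Inorder:   [2, 11, 17, 22]
Postorder: [2, 17, 22, 11]
Algorithm: postorder visits root last, so walk postorder right-to-left;
each value is the root of the current inorder slice — split it at that
value, recurse on the right subtree first, then the left.
Recursive splits:
  root=11; inorder splits into left=[2], right=[17, 22]
  root=22; inorder splits into left=[17], right=[]
  root=17; inorder splits into left=[], right=[]
  root=2; inorder splits into left=[], right=[]
Reconstructed level-order: [11, 2, 22, 17]
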